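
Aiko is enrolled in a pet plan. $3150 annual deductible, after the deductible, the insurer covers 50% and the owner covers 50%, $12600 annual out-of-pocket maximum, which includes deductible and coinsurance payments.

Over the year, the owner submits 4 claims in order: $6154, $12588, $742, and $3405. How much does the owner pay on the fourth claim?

$1283

Bill 1, $6154: $3150 to deductible, leaving $3004; 50% of $3004 = $1502. Owner owes $4652 (running OOP $4652).
Bill 2, $12588: deductible already satisfied, so owner's share is 50% × $12588 = $6294. Cost to owner: $6294. OOP to date $10946.
Bill 3, $742: 50% coinsurance on $742 = $371. Cost to owner: $371. OOP to date $11317.
Bill 4, $3405: deductible already satisfied, so owner's share is 50% × $3405 = $1702.50. Adding that to $11317 gives $13019.50, past the $12600 cap; owner pays only $12600 − $11317 = $1283.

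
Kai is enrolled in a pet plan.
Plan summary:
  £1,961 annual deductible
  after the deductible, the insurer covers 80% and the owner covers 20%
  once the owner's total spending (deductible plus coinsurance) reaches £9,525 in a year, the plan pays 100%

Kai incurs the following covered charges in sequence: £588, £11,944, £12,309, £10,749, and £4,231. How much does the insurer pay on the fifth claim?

£3,392.80

#1 (£588): fully absorbed by the deductible. Owner pays £588; OOP now £588. Plan pays £588 − £588 = £0.
#2 (£11,944): £1,373 to deductible, leaving £10,571; coinsurance £10,571 × 20% = £2,114.20. Owner owes £3,487.20 (running OOP £4,075.20). Plan pays £11,944 − £3,487.20 = £8,456.80.
#3 (£12,309): deductible met; 20% of £12,309 = £2,461.80. Cost to owner: £2,461.80. OOP to date £6,537. Insurer: £12,309 − £2,461.80 = £9,847.20.
#4 (£10,749): deductible already satisfied, so owner's share is 20% × £10,749 = £2,149.80. Owner owes £2,149.80 (running OOP £8,686.80). Plan pays £10,749 − £2,149.80 = £8,599.20.
#5 (£4,231): 20% coinsurance on £4,231 = £846.20. OOP would hit £9,533 > £9,525, so the cap limits the owner to £9,525 − £8,686.80 = £838.20. Insurer: £4,231 − £838.20 = £3,392.80.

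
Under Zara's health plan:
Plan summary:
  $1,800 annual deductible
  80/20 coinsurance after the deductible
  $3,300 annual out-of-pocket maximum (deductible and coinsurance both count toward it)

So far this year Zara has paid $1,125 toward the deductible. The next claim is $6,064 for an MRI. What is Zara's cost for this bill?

Deductible still to meet: $1,800 − $1,125 = $675.
That leaves $6,064 − $675 = $5,389 for coinsurance.
Patient's 20% share of $5,389 is $1,077.80.
That puts the patient's cost at $675 + $1,077.80 = $1,752.80 before any cap.
Total out-of-pocket so far would be $1,125 + $1,752.80 = $2,877.80, below the $3,300 cap — no reduction.

$1,752.80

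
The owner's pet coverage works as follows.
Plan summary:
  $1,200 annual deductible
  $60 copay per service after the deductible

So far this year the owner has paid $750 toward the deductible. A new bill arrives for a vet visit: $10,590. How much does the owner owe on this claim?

Remaining deductible: $1,200 − $750 = $450.
That leaves $10,590 − $450 = $10,140 for the copay.
Copay on this service: $60.
Owner responsibility: $450 + $60 = $510.

$510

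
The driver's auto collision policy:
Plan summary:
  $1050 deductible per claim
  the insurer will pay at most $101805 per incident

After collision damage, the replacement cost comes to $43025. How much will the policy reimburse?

$41975

After the deductible, $43025 − $1050 = $41975 remains.
$41975 is within the $101805 limit, so the insurer pays $41975.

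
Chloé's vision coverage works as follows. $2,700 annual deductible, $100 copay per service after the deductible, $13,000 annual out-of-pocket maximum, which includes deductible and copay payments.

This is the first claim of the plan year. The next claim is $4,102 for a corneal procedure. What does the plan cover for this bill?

$1,302

Nothing has been paid toward the $2,700 deductible, so the first $2,700 of this charge is applied there.
After the $2,700 deductible portion, $4,102 − $2,700 = $1,402 is subject to the copay.
Copay on this service: $100.
Member responsibility before any cap: $2,700 + $100 = $2,800.
Year-to-date out-of-pocket becomes $0 + $2,800 = $2,800, still under the $13,000 maximum, so no cap applies.
Insurer pays the balance: $4,102 − $2,800 = $1,302.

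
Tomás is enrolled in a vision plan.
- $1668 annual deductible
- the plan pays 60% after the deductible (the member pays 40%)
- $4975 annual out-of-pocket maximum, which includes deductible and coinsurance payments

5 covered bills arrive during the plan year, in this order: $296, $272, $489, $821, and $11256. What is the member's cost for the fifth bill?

$3223

#1 ($296): entire amount goes to the deductible. Member owes $296 (running OOP $296).
#2 ($272): fully absorbed by the deductible. Member owes $272 (running OOP $568).
#3 ($489): entire amount goes to the deductible. Member pays $489; OOP now $1057.
#4 ($821): $611 to deductible, leaving $210; member's 40% is $84. Cost to member: $695. OOP to date $1752.
#5 ($11256): 40% coinsurance on $11256 = $4502.40. Adding that to $1752 gives $6254.40, past the $4975 cap; member pays only $4975 − $1752 = $3223.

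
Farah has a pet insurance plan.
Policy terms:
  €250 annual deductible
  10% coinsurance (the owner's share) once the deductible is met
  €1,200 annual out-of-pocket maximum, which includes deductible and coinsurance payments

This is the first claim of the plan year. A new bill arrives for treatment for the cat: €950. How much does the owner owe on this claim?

Nothing has been paid toward the €250 deductible, so the first €250 of this charge is applied there.
That leaves €950 − €250 = €700 for coinsurance.
10% of €700 = €70 falls to the owner.
So the owner owes €250 + €70 = €320 before any cap.
Year-to-date out-of-pocket becomes €0 + €320 = €320, still under the €1,200 maximum, so no cap applies.

€320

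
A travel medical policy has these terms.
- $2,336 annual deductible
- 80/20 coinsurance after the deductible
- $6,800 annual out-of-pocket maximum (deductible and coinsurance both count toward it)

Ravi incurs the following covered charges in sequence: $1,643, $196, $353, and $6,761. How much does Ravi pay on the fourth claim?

$1,467.40

Claim 1 — $1,643: entire amount goes to the deductible. Traveler pays $1,643; OOP now $1,643.
Claim 2 — $196: fully absorbed by the deductible. Cost to traveler: $196. OOP to date $1,839.
Claim 3 — $353: entire amount goes to the deductible. Traveler pays $353; OOP now $2,192.
Claim 4 — $6,761: $144 finishes the deductible; $6,617 goes to coinsurance; traveler's 20% is $1,323.40. Cost to traveler: $1,467.40. OOP to date $3,659.40.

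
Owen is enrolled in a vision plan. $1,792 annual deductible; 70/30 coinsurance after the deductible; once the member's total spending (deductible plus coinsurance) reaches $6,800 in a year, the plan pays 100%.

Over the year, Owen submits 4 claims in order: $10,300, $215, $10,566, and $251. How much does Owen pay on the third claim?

$2,391.10

Bill 1, $10,300: $1,792 to deductible, leaving $8,508; 30% of $8,508 = $2,552.40. Member pays $4,344.40; OOP now $4,344.40.
Bill 2, $215: deductible already satisfied, so member's share is 30% × $215 = $64.50. Cost to member: $64.50. OOP to date $4,408.90.
Bill 3, $10,566: deductible met; 30% of $10,566 = $3,169.80. OOP would hit $7,578.70 > $6,800, so the cap limits the member to $6,800 − $4,408.90 = $2,391.10.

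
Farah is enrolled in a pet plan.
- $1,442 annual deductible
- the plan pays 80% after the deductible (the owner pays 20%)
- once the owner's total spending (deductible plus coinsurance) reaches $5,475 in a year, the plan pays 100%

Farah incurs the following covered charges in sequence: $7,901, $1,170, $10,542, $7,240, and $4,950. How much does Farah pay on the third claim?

$2,108.40

Bill 1, $7,901: deductible takes $1,442, $6,459 remains; coinsurance $6,459 × 20% = $1,291.80. Owner pays $2,733.80; OOP now $2,733.80.
Bill 2, $1,170: 20% coinsurance on $1,170 = $234. Owner pays $234; OOP now $2,967.80.
Bill 3, $10,542: 20% coinsurance on $10,542 = $2,108.40. Cost to owner: $2,108.40. OOP to date $5,076.20.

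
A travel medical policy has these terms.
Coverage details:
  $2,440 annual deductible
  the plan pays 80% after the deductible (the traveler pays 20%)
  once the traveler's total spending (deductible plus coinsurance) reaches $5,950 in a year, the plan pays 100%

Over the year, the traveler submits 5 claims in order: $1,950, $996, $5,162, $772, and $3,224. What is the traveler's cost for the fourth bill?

#1 ($1,950): entire amount goes to the deductible. Traveler pays $1,950; OOP now $1,950.
#2 ($996): deductible takes $490, $506 remains; traveler's 20% is $101.20. Cost to traveler: $591.20. OOP to date $2,541.20.
#3 ($5,162): deductible already satisfied, so traveler's share is 20% × $5,162 = $1,032.40. Traveler owes $1,032.40 (running OOP $3,573.60).
#4 ($772): deductible met; 20% of $772 = $154.40. Traveler owes $154.40 (running OOP $3,728).

$154.40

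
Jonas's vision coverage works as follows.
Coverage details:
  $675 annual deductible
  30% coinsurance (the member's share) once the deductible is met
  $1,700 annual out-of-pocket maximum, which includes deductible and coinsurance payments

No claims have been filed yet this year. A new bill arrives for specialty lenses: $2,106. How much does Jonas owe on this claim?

$1,104.30

The full $675 deductible is still open; $675 of this bill applies to it.
The remaining $1,431 (= $2,106 − $675) moves to coinsurance.
30% of $1,431 = $429.30 falls to the member.
So the member owes $675 + $429.30 = $1,104.30 before any cap.
Cumulative spending $0 + $1,104.30 = $1,104.30 stays under the $1,700 maximum.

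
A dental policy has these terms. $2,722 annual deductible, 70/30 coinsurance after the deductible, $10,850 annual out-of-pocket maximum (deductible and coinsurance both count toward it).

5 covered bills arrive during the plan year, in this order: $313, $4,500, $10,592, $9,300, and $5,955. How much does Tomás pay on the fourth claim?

#1 ($313): all of it applies to the deductible. Patient owes $313 (running OOP $313).
#2 ($4,500): $2,409 finishes the deductible; $2,091 goes to coinsurance; patient's 30% is $627.30. Patient owes $3,036.30 (running OOP $3,349.30).
#3 ($10,592): 30% coinsurance on $10,592 = $3,177.60. Cost to patient: $3,177.60. OOP to date $6,526.90.
#4 ($9,300): deductible met; 30% of $9,300 = $2,790. Cost to patient: $2,790. OOP to date $9,316.90.

$2,790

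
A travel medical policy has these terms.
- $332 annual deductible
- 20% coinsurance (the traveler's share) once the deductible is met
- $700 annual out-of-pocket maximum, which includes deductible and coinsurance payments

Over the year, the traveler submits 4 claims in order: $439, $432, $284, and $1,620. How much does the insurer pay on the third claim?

Claim 1 — $439: $332 finishes the deductible; $107 goes to coinsurance; 20% of $107 = $21.40. Traveler pays $353.40; OOP now $353.40. Plan pays $439 − $353.40 = $85.60.
Claim 2 — $432: 20% coinsurance on $432 = $86.40. Cost to traveler: $86.40. OOP to date $439.80. Insurer: $432 − $86.40 = $345.60.
Claim 3 — $284: 20% coinsurance on $284 = $56.80. Traveler owes $56.80 (running OOP $496.60). Plan pays $284 − $56.80 = $227.20.

$227.20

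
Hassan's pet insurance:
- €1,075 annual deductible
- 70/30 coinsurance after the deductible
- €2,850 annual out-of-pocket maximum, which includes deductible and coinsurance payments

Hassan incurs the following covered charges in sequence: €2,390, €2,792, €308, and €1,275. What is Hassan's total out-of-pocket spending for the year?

€2,782

#1 (€2,390): deductible takes €1,075, €1,315 remains; 30% of €1,315 = €394.50. Owner owes €1,469.50 (running OOP €1,469.50).
#2 (€2,792): deductible already satisfied, so owner's share is 30% × €2,792 = €837.60. Owner pays €837.60; OOP now €2,307.10.
#3 (€308): 30% coinsurance on €308 = €92.40. Owner owes €92.40 (running OOP €2,399.50).
#4 (€1,275): deductible met; 30% of €1,275 = €382.50. Owner pays €382.50; OOP now €2,782.
Summing the owner's payments: €1,469.50 + €837.60 + €92.40 + €382.50 = €2,782.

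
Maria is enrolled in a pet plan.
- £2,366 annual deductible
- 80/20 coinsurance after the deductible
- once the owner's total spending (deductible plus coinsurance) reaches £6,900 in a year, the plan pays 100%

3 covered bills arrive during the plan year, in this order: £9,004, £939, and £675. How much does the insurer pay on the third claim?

Claim 1 — £9,004: £2,366 finishes the deductible; £6,638 goes to coinsurance; 20% of £6,638 = £1,327.60. Owner owes £3,693.60 (running OOP £3,693.60). Insurer: £9,004 − £3,693.60 = £5,310.40.
Claim 2 — £939: 20% coinsurance on £939 = £187.80. Cost to owner: £187.80. OOP to date £3,881.40. Plan pays £939 − £187.80 = £751.20.
Claim 3 — £675: deductible met; 20% of £675 = £135. Cost to owner: £135. OOP to date £4,016.40. Plan pays £675 − £135 = £540.

£540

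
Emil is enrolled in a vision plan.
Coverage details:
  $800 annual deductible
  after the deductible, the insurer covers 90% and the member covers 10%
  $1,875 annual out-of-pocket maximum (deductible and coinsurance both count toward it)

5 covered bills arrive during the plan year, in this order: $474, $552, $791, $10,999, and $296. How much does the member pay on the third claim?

Claim 1 ($474): fully absorbed by the deductible. Cost to member: $474. OOP to date $474.
Claim 2 ($552): $326 to deductible, leaving $226; member's 10% is $22.60. Member owes $348.60 (running OOP $822.60).
Claim 3 ($791): deductible already satisfied, so member's share is 10% × $791 = $79.10. Member pays $79.10; OOP now $901.70.

$79.10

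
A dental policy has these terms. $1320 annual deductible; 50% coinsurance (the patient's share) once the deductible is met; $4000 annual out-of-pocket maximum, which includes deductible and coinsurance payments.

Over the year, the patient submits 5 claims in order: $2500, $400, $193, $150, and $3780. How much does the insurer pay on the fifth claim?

$2061.50

Claim 1 — $2500: $1320 to deductible, leaving $1180; coinsurance $1180 × 50% = $590. Patient pays $1910; OOP now $1910. Plan pays $2500 − $1910 = $590.
Claim 2 — $400: deductible met; 50% of $400 = $200. Patient pays $200; OOP now $2110. Plan pays $400 − $200 = $200.
Claim 3 — $193: deductible met; 50% of $193 = $96.50. Patient owes $96.50 (running OOP $2206.50). Insurer: $193 − $96.50 = $96.50.
Claim 4 — $150: 50% coinsurance on $150 = $75. Cost to patient: $75. OOP to date $2281.50. Plan pays $150 − $75 = $75.
Claim 5 — $3780: 50% coinsurance on $3780 = $1890. Adding that to $2281.50 gives $4171.50, past the $4000 cap; patient pays only $4000 − $2281.50 = $1718.50. Plan pays $3780 − $1718.50 = $2061.50.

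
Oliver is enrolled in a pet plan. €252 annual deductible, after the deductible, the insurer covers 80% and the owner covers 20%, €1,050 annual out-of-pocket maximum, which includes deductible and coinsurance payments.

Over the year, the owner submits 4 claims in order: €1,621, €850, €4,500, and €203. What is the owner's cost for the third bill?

Claim 1 (€1,621): deductible takes €252, €1,369 remains; coinsurance €1,369 × 20% = €273.80. Owner owes €525.80 (running OOP €525.80).
Claim 2 (€850): deductible met; 20% of €850 = €170. Owner owes €170 (running OOP €695.80).
Claim 3 (€4,500): deductible already satisfied, so owner's share is 20% × €4,500 = €900. OOP would hit €1,595.80 > €1,050, so the cap limits the owner to €1,050 − €695.80 = €354.20.

€354.20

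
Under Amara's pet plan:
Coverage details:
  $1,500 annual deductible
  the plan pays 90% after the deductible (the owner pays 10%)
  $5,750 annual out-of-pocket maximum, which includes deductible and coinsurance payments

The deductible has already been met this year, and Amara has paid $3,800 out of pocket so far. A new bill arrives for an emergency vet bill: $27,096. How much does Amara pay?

The deductible is already satisfied, so the full bill goes to coinsurance.
Owner's 10% share of $27,096 is $2,709.60.
Year-to-date out-of-pocket would reach $3,800 + $2,709.60 = $6,509.60, above the $5,750 maximum, so the owner pays only $5,750 − $3,800 = $1,950.

$1,950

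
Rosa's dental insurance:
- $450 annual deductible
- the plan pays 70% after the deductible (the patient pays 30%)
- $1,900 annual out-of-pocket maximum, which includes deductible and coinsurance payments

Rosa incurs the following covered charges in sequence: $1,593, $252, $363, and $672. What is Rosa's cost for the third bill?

$108.90

Claim 1 ($1,593): $450 to deductible, leaving $1,143; coinsurance $1,143 × 30% = $342.90. Cost to patient: $792.90. OOP to date $792.90.
Claim 2 ($252): deductible already satisfied, so patient's share is 30% × $252 = $75.60. Patient owes $75.60 (running OOP $868.50).
Claim 3 ($363): deductible met; 30% of $363 = $108.90. Patient owes $108.90 (running OOP $977.40).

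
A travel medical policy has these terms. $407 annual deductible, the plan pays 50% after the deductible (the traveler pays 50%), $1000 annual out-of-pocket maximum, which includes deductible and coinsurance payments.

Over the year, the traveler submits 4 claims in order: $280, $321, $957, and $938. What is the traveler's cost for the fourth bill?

$17.50

#1 ($280): all of it applies to the deductible. Traveler pays $280; OOP now $280.
#2 ($321): $127 to deductible, leaving $194; traveler's 50% is $97. Traveler pays $224; OOP now $504.
#3 ($957): deductible met; 50% of $957 = $478.50. Cost to traveler: $478.50. OOP to date $982.50.
#4 ($938): deductible met; 50% of $938 = $469. Adding that to $982.50 gives $1451.50, past the $1000 cap; traveler pays only $1000 − $982.50 = $17.50.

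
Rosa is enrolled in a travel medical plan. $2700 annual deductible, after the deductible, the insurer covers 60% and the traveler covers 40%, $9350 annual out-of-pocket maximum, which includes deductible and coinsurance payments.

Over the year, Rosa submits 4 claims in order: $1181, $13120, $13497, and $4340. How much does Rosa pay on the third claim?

Claim 1 — $1181: entire amount goes to the deductible. Cost to traveler: $1181. OOP to date $1181.
Claim 2 — $13120: $1519 finishes the deductible; $11601 goes to coinsurance; traveler's 40% is $4640.40. Traveler owes $6159.40 (running OOP $7340.40).
Claim 3 — $13497: 40% coinsurance on $13497 = $5398.80. That would push OOP to $12739.20, over the $9350 cap, so traveler pays $9350 − $7340.40 = $2009.60.

$2009.60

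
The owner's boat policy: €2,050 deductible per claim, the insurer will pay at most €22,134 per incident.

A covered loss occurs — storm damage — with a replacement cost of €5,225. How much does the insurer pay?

Less the €2,050 deductible: €5,225 − €2,050 = €3,175.
€3,175 ≤ €22,134, so the limit doesn't bind; insurer pays €3,175.

€3,175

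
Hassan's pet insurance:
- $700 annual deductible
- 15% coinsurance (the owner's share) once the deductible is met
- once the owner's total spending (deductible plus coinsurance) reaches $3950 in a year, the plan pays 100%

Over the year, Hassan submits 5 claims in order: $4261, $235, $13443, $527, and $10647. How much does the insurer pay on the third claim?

Claim 1 — $4261: $700 to deductible, leaving $3561; 15% of $3561 = $534.15. Owner pays $1234.15; OOP now $1234.15. Insurer: $4261 − $1234.15 = $3026.85.
Claim 2 — $235: deductible already satisfied, so owner's share is 15% × $235 = $35.25. Cost to owner: $35.25. OOP to date $1269.40. Insurer: $235 − $35.25 = $199.75.
Claim 3 — $13443: 15% coinsurance on $13443 = $2016.45. Cost to owner: $2016.45. OOP to date $3285.85. Insurer: $13443 − $2016.45 = $11426.55.

$11426.55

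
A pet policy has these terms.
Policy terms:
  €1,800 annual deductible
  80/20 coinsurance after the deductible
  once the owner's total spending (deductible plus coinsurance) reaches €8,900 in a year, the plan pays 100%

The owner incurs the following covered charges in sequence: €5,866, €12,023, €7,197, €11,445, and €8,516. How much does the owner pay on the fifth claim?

€153.80

Bill 1, €5,866: deductible takes €1,800, €4,066 remains; owner's 20% is €813.20. Owner pays €2,613.20; OOP now €2,613.20.
Bill 2, €12,023: 20% coinsurance on €12,023 = €2,404.60. Owner owes €2,404.60 (running OOP €5,017.80).
Bill 3, €7,197: 20% coinsurance on €7,197 = €1,439.40. Owner pays €1,439.40; OOP now €6,457.20.
Bill 4, €11,445: deductible met; 20% of €11,445 = €2,289. Cost to owner: €2,289. OOP to date €8,746.20.
Bill 5, €8,516: deductible already satisfied, so owner's share is 20% × €8,516 = €1,703.20. That would push OOP to €10,449.40, over the €8,900 cap, so owner pays €8,900 − €8,746.20 = €153.80.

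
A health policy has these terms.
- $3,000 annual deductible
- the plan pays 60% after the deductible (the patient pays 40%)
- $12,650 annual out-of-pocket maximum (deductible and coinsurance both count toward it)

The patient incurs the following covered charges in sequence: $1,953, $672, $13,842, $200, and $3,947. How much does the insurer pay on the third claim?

$8,080.20

#1 ($1,953): entire amount goes to the deductible. Patient pays $1,953; OOP now $1,953. Insurer: $1,953 − $1,953 = $0.
#2 ($672): entire amount goes to the deductible. Cost to patient: $672. OOP to date $2,625. Insurer: $672 − $672 = $0.
#3 ($13,842): $375 to deductible, leaving $13,467; coinsurance $13,467 × 40% = $5,386.80. Patient pays $5,761.80; OOP now $8,386.80. Plan pays $13,842 − $5,761.80 = $8,080.20.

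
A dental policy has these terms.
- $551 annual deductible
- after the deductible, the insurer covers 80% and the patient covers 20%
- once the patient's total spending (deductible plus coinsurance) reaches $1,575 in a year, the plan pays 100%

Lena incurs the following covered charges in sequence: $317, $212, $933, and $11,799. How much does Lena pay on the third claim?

$204.20

Claim 1 ($317): fully absorbed by the deductible. Patient pays $317; OOP now $317.
Claim 2 ($212): entire amount goes to the deductible. Cost to patient: $212. OOP to date $529.
Claim 3 ($933): deductible takes $22, $911 remains; 20% of $911 = $182.20. Cost to patient: $204.20. OOP to date $733.20.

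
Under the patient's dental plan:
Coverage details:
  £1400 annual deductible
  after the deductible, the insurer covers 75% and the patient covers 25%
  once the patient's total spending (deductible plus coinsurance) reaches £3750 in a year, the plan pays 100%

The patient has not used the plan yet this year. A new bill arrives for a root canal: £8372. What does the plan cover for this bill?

Nothing has been paid toward the £1400 deductible, so the first £1400 of this charge is applied there.
That leaves £8372 − £1400 = £6972 for coinsurance.
Coinsurance: £6972 × 25% = £1743.
That puts the patient's cost at £1400 + £1743 = £3143 before any cap.
Total out-of-pocket so far would be £0 + £3143 = £3143, below the £3750 cap — no reduction.
The insurer covers the remainder: £8372 − £3143 = £5229.

£5229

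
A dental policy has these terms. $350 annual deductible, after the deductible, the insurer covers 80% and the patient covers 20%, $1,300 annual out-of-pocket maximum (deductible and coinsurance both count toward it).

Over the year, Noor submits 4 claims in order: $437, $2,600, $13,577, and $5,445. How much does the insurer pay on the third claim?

Bill 1, $437: $350 to deductible, leaving $87; 20% of $87 = $17.40. Patient pays $367.40; OOP now $367.40. Insurer: $437 − $367.40 = $69.60.
Bill 2, $2,600: deductible met; 20% of $2,600 = $520. Cost to patient: $520. OOP to date $887.40. Insurer: $2,600 − $520 = $2,080.
Bill 3, $13,577: 20% coinsurance on $13,577 = $2,715.40. That would push OOP to $3,602.80, over the $1,300 cap, so patient pays $1,300 − $887.40 = $412.60. Insurer: $13,577 − $412.60 = $13,164.40.

$13,164.40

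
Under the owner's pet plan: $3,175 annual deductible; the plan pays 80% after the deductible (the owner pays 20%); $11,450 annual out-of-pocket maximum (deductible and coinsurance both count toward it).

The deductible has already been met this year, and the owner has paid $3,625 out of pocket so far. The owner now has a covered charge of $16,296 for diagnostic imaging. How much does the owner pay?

The deductible is already satisfied, so the full bill goes to coinsurance.
Coinsurance: $16,296 × 20% = $3,259.20.
Cumulative spending $3,625 + $3,259.20 = $6,884.20 stays under the $11,450 maximum.

$3,259.20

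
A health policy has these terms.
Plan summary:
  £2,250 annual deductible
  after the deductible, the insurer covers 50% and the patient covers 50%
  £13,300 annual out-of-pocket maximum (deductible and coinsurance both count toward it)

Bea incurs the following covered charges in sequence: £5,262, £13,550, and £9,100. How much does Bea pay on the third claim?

£2,769

Bill 1, £5,262: deductible takes £2,250, £3,012 remains; 50% of £3,012 = £1,506. Patient pays £3,756; OOP now £3,756.
Bill 2, £13,550: 50% coinsurance on £13,550 = £6,775. Patient pays £6,775; OOP now £10,531.
Bill 3, £9,100: deductible met; 50% of £9,100 = £4,550. Adding that to £10,531 gives £15,081, past the £13,300 cap; patient pays only £13,300 − £10,531 = £2,769.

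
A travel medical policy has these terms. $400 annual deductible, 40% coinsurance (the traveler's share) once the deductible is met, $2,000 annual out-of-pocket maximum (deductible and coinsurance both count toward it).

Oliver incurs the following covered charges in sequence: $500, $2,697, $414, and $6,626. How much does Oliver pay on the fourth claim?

Claim 1 — $500: $400 finishes the deductible; $100 goes to coinsurance; traveler's 40% is $40. Traveler pays $440; OOP now $440.
Claim 2 — $2,697: 40% coinsurance on $2,697 = $1,078.80. Traveler owes $1,078.80 (running OOP $1,518.80).
Claim 3 — $414: deductible already satisfied, so traveler's share is 40% × $414 = $165.60. Traveler owes $165.60 (running OOP $1,684.40).
Claim 4 — $6,626: 40% coinsurance on $6,626 = $2,650.40. Adding that to $1,684.40 gives $4,334.80, past the $2,000 cap; traveler pays only $2,000 − $1,684.40 = $315.60.

$315.60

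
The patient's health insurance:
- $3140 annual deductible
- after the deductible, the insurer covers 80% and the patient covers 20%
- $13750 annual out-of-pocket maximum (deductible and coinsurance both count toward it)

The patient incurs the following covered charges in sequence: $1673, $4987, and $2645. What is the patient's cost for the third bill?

$529

Claim 1 ($1673): entire amount goes to the deductible. Patient pays $1673; OOP now $1673.
Claim 2 ($4987): deductible takes $1467, $3520 remains; patient's 20% is $704. Cost to patient: $2171. OOP to date $3844.
Claim 3 ($2645): deductible already satisfied, so patient's share is 20% × $2645 = $529. Cost to patient: $529. OOP to date $4373.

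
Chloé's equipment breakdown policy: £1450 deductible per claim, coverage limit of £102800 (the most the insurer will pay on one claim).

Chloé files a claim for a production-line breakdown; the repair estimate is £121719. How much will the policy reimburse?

£102800

Subtract the deductible: £121719 − £1450 = £120269.
£120269 exceeds the £102800 limit, so the insurer pays the limit: £102800.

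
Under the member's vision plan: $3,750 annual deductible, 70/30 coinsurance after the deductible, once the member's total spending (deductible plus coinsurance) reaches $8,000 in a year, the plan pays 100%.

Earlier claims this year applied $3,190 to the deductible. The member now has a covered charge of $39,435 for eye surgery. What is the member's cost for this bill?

$4,810

Deductible still to meet: $3,750 − $3,190 = $560.
After the $560 deductible portion, $39,435 − $560 = $38,875 is subject to coinsurance.
30% of $38,875 = $11,662.50 falls to the member.
That puts the member's cost at $560 + $11,662.50 = $12,222.50 before any cap.
Year-to-date out-of-pocket would reach $3,190 + $12,222.50 = $15,412.50, above the $8,000 maximum, so the member pays only $8,000 − $3,190 = $4,810.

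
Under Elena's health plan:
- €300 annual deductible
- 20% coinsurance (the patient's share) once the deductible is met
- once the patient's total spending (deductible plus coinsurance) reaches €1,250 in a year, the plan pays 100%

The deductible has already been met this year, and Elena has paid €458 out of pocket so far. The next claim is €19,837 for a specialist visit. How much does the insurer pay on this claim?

With the deductible met, the entire €19,837 is subject to coinsurance.
Coinsurance: €19,837 × 20% = €3,967.40.
Year-to-date out-of-pocket would reach €458 + €3,967.40 = €4,425.40, above the €1,250 maximum, so the patient pays only €1,250 − €458 = €792.
The insurer covers the remainder: €19,837 − €792 = €19,045.

€19,045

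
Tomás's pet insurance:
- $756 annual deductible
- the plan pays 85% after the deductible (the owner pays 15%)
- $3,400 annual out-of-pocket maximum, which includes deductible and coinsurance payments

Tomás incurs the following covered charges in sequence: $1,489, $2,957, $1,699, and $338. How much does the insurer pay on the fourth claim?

$287.30

Claim 1 ($1,489): deductible takes $756, $733 remains; coinsurance $733 × 15% = $109.95. Owner owes $865.95 (running OOP $865.95). Insurer: $1,489 − $865.95 = $623.05.
Claim 2 ($2,957): deductible met; 15% of $2,957 = $443.55. Owner pays $443.55; OOP now $1,309.50. Insurer: $2,957 − $443.55 = $2,513.45.
Claim 3 ($1,699): 15% coinsurance on $1,699 = $254.85. Owner owes $254.85 (running OOP $1,564.35). Insurer: $1,699 − $254.85 = $1,444.15.
Claim 4 ($338): 15% coinsurance on $338 = $50.70. Owner owes $50.70 (running OOP $1,615.05). Insurer: $338 − $50.70 = $287.30.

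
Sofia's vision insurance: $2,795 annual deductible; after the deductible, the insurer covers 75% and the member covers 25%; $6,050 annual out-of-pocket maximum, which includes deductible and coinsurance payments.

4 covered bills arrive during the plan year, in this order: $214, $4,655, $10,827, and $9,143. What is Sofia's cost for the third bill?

$2,706.75

Claim 1 ($214): all of it applies to the deductible. Member pays $214; OOP now $214.
Claim 2 ($4,655): $2,581 to deductible, leaving $2,074; member's 25% is $518.50. Cost to member: $3,099.50. OOP to date $3,313.50.
Claim 3 ($10,827): deductible already satisfied, so member's share is 25% × $10,827 = $2,706.75. Member pays $2,706.75; OOP now $6,020.25.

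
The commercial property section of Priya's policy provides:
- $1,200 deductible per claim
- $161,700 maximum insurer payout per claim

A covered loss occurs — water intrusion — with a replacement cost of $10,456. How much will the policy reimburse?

$9,256

Subtract the deductible: $10,456 − $1,200 = $9,256.
$9,256 is within the $161,700 limit, so the insurer pays $9,256.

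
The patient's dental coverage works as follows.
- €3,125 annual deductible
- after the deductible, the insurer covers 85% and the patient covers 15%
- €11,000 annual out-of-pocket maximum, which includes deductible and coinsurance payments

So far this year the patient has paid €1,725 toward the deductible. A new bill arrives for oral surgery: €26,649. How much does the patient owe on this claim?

Remaining deductible: €3,125 − €1,725 = €1,400.
The remaining €25,249 (= €26,649 − €1,400) moves to coinsurance.
15% of €25,249 = €3,787.35 falls to the patient.
That puts the patient's cost at €1,400 + €3,787.35 = €5,187.35 before any cap.
Cumulative spending €1,725 + €5,187.35 = €6,912.35 stays under the €11,000 maximum.

€5,187.35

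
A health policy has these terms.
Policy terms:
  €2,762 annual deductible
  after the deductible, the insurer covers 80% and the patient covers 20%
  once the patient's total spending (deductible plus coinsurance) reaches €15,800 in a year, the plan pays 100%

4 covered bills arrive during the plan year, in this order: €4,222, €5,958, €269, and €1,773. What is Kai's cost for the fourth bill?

Bill 1, €4,222: €2,762 to deductible, leaving €1,460; patient's 20% is €292. Patient pays €3,054; OOP now €3,054.
Bill 2, €5,958: deductible already satisfied, so patient's share is 20% × €5,958 = €1,191.60. Patient owes €1,191.60 (running OOP €4,245.60).
Bill 3, €269: 20% coinsurance on €269 = €53.80. Patient owes €53.80 (running OOP €4,299.40).
Bill 4, €1,773: 20% coinsurance on €1,773 = €354.60. Cost to patient: €354.60. OOP to date €4,654.

€354.60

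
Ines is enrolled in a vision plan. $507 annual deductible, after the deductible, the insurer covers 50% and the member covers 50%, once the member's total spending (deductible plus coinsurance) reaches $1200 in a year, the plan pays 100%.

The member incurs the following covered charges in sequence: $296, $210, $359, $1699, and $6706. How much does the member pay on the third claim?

Claim 1 ($296): all of it applies to the deductible. Cost to member: $296. OOP to date $296.
Claim 2 ($210): fully absorbed by the deductible. Member pays $210; OOP now $506.
Claim 3 ($359): $1 finishes the deductible; $358 goes to coinsurance; member's 50% is $179. Member owes $180 (running OOP $686).

$180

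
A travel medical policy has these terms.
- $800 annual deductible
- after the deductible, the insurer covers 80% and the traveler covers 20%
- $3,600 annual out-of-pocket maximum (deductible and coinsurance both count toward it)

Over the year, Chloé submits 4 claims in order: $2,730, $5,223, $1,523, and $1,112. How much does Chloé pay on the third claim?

$304.60

Claim 1 — $2,730: deductible takes $800, $1,930 remains; coinsurance $1,930 × 20% = $386. Cost to traveler: $1,186. OOP to date $1,186.
Claim 2 — $5,223: deductible already satisfied, so traveler's share is 20% × $5,223 = $1,044.60. Traveler owes $1,044.60 (running OOP $2,230.60).
Claim 3 — $1,523: 20% coinsurance on $1,523 = $304.60. Cost to traveler: $304.60. OOP to date $2,535.20.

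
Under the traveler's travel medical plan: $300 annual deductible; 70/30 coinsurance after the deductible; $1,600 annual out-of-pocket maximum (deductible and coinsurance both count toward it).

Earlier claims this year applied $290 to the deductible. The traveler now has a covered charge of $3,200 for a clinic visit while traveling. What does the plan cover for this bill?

$290 of the $300 deductible is already met, leaving $10.
After the $10 deductible portion, $3,200 − $10 = $3,190 is subject to coinsurance.
Traveler's 30% share of $3,190 is $957.
That puts the traveler's cost at $10 + $957 = $967 before any cap.
Year-to-date out-of-pocket becomes $290 + $967 = $1,257, still under the $1,600 maximum, so no cap applies.
Insurer pays the balance: $3,200 − $967 = $2,233.

$2,233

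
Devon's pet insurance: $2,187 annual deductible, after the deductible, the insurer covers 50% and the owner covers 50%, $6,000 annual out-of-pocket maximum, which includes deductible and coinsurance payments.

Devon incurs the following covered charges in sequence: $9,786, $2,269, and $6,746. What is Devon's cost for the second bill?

#1 ($9,786): deductible takes $2,187, $7,599 remains; owner's 50% is $3,799.50. Owner pays $5,986.50; OOP now $5,986.50.
#2 ($2,269): deductible met; 50% of $2,269 = $1,134.50. OOP would hit $7,121 > $6,000, so the cap limits the owner to $6,000 − $5,986.50 = $13.50.

$13.50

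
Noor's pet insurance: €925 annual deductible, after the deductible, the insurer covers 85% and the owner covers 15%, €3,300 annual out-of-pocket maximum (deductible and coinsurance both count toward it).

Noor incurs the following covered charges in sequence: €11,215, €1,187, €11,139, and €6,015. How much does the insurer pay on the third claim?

Bill 1, €11,215: deductible takes €925, €10,290 remains; owner's 15% is €1,543.50. Owner owes €2,468.50 (running OOP €2,468.50). Plan pays €11,215 − €2,468.50 = €8,746.50.
Bill 2, €1,187: deductible already satisfied, so owner's share is 15% × €1,187 = €178.05. Owner owes €178.05 (running OOP €2,646.55). Insurer: €1,187 − €178.05 = €1,008.95.
Bill 3, €11,139: deductible already satisfied, so owner's share is 15% × €11,139 = €1,670.85. Adding that to €2,646.55 gives €4,317.40, past the €3,300 cap; owner pays only €3,300 − €2,646.55 = €653.45. Insurer: €11,139 − €653.45 = €10,485.55.

€10,485.55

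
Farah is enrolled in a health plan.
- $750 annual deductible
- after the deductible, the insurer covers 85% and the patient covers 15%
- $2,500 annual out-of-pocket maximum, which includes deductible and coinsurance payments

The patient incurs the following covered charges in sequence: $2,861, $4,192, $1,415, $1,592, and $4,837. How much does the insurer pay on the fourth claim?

$1,353.20

Claim 1 ($2,861): $750 finishes the deductible; $2,111 goes to coinsurance; 15% of $2,111 = $316.65. Patient pays $1,066.65; OOP now $1,066.65. Insurer: $2,861 − $1,066.65 = $1,794.35.
Claim 2 ($4,192): deductible already satisfied, so patient's share is 15% × $4,192 = $628.80. Patient owes $628.80 (running OOP $1,695.45). Plan pays $4,192 − $628.80 = $3,563.20.
Claim 3 ($1,415): deductible already satisfied, so patient's share is 15% × $1,415 = $212.25. Patient owes $212.25 (running OOP $1,907.70). Insurer: $1,415 − $212.25 = $1,202.75.
Claim 4 ($1,592): deductible already satisfied, so patient's share is 15% × $1,592 = $238.80. Patient owes $238.80 (running OOP $2,146.50). Insurer: $1,592 − $238.80 = $1,353.20.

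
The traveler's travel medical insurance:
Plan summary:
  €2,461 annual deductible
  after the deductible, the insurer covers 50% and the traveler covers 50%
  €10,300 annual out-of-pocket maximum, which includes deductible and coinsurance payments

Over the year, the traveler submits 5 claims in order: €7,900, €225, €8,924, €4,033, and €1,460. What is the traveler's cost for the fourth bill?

€545

#1 (€7,900): €2,461 to deductible, leaving €5,439; traveler's 50% is €2,719.50. Traveler owes €5,180.50 (running OOP €5,180.50).
#2 (€225): deductible met; 50% of €225 = €112.50. Traveler owes €112.50 (running OOP €5,293).
#3 (€8,924): deductible met; 50% of €8,924 = €4,462. Traveler owes €4,462 (running OOP €9,755).
#4 (€4,033): 50% coinsurance on €4,033 = €2,016.50. That would push OOP to €11,771.50, over the €10,300 cap, so traveler pays €10,300 − €9,755 = €545.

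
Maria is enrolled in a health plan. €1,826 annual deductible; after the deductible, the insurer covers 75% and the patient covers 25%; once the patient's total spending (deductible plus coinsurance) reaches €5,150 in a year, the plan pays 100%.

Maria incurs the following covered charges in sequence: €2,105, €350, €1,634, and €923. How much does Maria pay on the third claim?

€408.50

#1 (€2,105): €1,826 finishes the deductible; €279 goes to coinsurance; 25% of €279 = €69.75. Patient pays €1,895.75; OOP now €1,895.75.
#2 (€350): 25% coinsurance on €350 = €87.50. Patient owes €87.50 (running OOP €1,983.25).
#3 (€1,634): 25% coinsurance on €1,634 = €408.50. Cost to patient: €408.50. OOP to date €2,391.75.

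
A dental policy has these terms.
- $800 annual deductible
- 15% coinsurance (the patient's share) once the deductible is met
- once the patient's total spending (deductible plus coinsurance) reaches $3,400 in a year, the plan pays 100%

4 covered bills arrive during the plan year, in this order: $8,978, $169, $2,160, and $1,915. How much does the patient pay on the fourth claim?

Claim 1 ($8,978): $800 finishes the deductible; $8,178 goes to coinsurance; 15% of $8,178 = $1,226.70. Cost to patient: $2,026.70. OOP to date $2,026.70.
Claim 2 ($169): deductible met; 15% of $169 = $25.35. Cost to patient: $25.35. OOP to date $2,052.05.
Claim 3 ($2,160): deductible already satisfied, so patient's share is 15% × $2,160 = $324. Cost to patient: $324. OOP to date $2,376.05.
Claim 4 ($1,915): deductible already satisfied, so patient's share is 15% × $1,915 = $287.25. Cost to patient: $287.25. OOP to date $2,663.30.

$287.25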